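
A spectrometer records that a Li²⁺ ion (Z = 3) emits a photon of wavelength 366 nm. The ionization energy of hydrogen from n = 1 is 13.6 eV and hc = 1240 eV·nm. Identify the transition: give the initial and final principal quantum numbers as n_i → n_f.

n_i = 9, n_f = 5

The photon energy is ΔE = hc/λ = 1240 / 366 = 3.388 eV.
With Z = 3, ΔE = 122.4 × (1/n_f² − 1/n_i²), so 1/n_f² − 1/n_i² = 0.02768.
Trying n_f = 5 gives 1/n_i² = 0.01232, i.e. n_i ≈ 9; this pair matches.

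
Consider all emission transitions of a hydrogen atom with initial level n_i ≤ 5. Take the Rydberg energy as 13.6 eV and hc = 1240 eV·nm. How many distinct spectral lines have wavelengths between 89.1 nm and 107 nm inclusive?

3

Enumerate all n_i → n_f pairs with 1 ≤ n_f < n_i ≤ 5 and compute λ = 1240 / [13.6·1·(1/n_f² − 1/n_i²)].
Lines falling in [89.1, 107] nm: 5→1 (94.98 nm), 4→1 (97.25 nm), 3→1 (102.6 nm).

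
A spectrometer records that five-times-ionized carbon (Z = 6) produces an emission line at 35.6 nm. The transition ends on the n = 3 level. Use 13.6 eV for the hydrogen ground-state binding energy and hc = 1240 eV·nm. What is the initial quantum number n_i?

n_i = 5

The photon energy is ΔE = hc/λ = 1240 / 35.6 = 34.83 eV.
With Z = 6, ΔE = 489.6 × (1/n_f² − 1/n_i²), so 1/n_f² − 1/n_i² = 0.07114.
With n_f = 3: 1/n_i² = 1/9 − 0.07114 = 0.03997, so n_i ≈ 5.00.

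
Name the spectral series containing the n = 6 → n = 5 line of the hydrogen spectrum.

The series is set by the lower level: n_f = 5 is the Pfund series.

Pfund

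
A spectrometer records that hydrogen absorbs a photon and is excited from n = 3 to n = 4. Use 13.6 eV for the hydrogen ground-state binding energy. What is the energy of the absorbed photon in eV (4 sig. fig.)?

E_4 = −13.60/16 = −0.8500 eV and E_3 = −13.60/9 = −1.511 eV.
The photon energy is |E_4 − E_3| = 0.6611 eV.

0.6611 eV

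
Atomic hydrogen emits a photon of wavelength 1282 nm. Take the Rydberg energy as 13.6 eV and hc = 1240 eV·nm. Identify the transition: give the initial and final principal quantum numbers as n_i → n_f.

The photon energy is ΔE = hc/λ = 1240 / 1282 = 0.9672 eV.
With Z = 1, ΔE = 13.60 × (1/n_f² − 1/n_i²), so 1/n_f² − 1/n_i² = 0.07112.
Trying n_f = 3 gives 1/n_i² = 0.03999, i.e. n_i ≈ 5; this pair matches.

n_i = 5, n_f = 3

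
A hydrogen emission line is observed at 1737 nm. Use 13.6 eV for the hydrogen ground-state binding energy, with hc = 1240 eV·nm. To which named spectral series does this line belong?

Brackett

ΔE = 1240/1737 = 0.7139 eV.
This matches 13.6 × (1/4² − 1/10²), so n_f = 4: the Brackett series.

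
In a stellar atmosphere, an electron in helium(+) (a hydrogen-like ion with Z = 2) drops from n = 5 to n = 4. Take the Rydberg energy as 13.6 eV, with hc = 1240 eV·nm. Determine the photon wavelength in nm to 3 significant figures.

1010 nm

For Z = 2 the level energies scale as Z², so the effective Rydberg energy is 13.6 × 4 = 54.40 eV.
ΔE = 54.40 × (1/4² − 1/5²) = 54.40 × 0.02250 = 1.224 eV.
λ = hc/ΔE = 1240 / 1.224 = 1010 nm.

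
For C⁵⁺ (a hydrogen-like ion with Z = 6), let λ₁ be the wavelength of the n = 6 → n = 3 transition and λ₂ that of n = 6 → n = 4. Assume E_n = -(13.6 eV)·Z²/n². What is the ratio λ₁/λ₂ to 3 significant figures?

0.417

λ ∝ 1/ΔE ∝ 1/(1/n_f² − 1/n_i²), and the Z² and hc factors cancel in the ratio.
λ₁/λ₂ = (1/4² − 1/6²)/(1/3² − 1/6²) = 0.03472/0.08333 = 0.417.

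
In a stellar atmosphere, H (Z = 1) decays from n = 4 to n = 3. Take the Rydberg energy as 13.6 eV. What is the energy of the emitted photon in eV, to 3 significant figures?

0.661 eV

E_4 = −13.60/16 = −0.8500 eV and E_3 = −13.60/9 = −1.511 eV.
The photon energy is |E_4 − E_3| = 0.661 eV.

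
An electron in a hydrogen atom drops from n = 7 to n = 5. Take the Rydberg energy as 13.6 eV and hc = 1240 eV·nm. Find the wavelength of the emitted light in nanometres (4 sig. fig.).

ΔE = 13.60 × (1/5² − 1/7²) = 13.60 × 0.01959 = 0.2664 eV.
λ = hc/ΔE = 1240 / 0.2664 = 4654 nm.
This line belongs to the Pfund series.

4654 nm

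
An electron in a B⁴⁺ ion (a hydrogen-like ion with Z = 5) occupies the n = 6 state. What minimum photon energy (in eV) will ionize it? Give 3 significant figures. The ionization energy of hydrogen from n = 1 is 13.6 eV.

E_n = −13.6 Z²/n² = −340.0/n² eV for Z = 5.
E_6 = −340.0/36 = −9.44 eV, so ionization (to E = 0) requires 9.44 eV.

9.44 eV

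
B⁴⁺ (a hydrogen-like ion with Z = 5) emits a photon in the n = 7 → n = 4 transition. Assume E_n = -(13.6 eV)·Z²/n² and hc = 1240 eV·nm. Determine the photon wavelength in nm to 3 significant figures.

For Z = 5 the level energies scale as Z², so the effective Rydberg energy is 13.6 × 25 = 340.0 eV.
ΔE = 340.0 × (1/4² − 1/7²) = 340.0 × 0.04209 = 14.31 eV.
λ = hc/ΔE = 1240 / 14.31 = 86.6 nm.

86.6 nm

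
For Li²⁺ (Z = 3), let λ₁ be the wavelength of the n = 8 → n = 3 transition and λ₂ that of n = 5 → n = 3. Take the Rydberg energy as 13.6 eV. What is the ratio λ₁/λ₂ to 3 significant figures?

λ ∝ 1/ΔE ∝ 1/(1/n_f² − 1/n_i²), and the Z² and hc factors cancel in the ratio.
λ₁/λ₂ = (1/3² − 1/5²)/(1/3² − 1/8²) = 0.07111/0.09549 = 0.745.

0.745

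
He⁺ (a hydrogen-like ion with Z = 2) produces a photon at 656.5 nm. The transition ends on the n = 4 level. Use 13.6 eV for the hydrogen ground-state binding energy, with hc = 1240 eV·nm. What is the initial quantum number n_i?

The photon energy is ΔE = hc/λ = 1240 / 656.5 = 1.889 eV.
With Z = 2, ΔE = 54.40 × (1/n_f² − 1/n_i²), so 1/n_f² − 1/n_i² = 0.03472.
With n_f = 4: 1/n_i² = 1/16 − 0.03472 = 0.02778, so n_i ≈ 6.00.

n_i = 6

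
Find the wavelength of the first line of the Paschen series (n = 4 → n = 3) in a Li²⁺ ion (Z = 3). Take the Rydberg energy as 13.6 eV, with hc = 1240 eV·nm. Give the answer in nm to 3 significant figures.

208 nm

The Paschen series terminates on n_f = 3; the first line has n_i = 3+1 = 4.
ΔE = 122.4 × (1/3² − 1/4²) = 5.950 eV.
λ = 1240 / 5.950 = 208 nm.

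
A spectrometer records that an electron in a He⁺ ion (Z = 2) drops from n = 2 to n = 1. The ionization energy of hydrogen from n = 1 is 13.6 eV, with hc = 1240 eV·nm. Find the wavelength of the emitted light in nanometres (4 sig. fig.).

For Z = 2 the level energies scale as Z², so the effective Rydberg energy is 13.6 × 4 = 54.40 eV.
ΔE = 54.40 × (1/1² − 1/2²) = 54.40 × 0.7500 = 40.80 eV.
λ = hc/ΔE = 1240 / 40.80 = 30.39 nm.

30.39 nm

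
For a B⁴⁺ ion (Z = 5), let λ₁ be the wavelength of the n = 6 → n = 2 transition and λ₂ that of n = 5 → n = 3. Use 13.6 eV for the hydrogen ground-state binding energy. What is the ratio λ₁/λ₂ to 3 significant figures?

λ ∝ 1/ΔE ∝ 1/(1/n_f² − 1/n_i²), and the Z² and hc factors cancel in the ratio.
λ₁/λ₂ = (1/3² − 1/5²)/(1/2² − 1/6²) = 0.07111/0.2222 = 0.320.

0.320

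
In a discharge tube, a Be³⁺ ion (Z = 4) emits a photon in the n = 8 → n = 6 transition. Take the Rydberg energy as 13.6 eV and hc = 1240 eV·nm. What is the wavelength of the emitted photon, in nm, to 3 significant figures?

For Z = 4 the level energies scale as Z², so the effective Rydberg energy is 13.6 × 16 = 217.6 eV.
ΔE = 217.6 × (1/6² − 1/8²) = 217.6 × 0.01215 = 2.644 eV.
λ = hc/ΔE = 1240 / 2.644 = 469 nm.

469 nm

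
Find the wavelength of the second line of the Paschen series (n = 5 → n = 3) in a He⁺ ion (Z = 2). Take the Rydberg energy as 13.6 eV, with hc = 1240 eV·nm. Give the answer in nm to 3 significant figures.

321 nm

The Paschen series terminates on n_f = 3; the second line has n_i = 3+2 = 5.
ΔE = 54.40 × (1/3² − 1/5²) = 3.868 eV.
λ = 1240 / 3.868 = 321 nm.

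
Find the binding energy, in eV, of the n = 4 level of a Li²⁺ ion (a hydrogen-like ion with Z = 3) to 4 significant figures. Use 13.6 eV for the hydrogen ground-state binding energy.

E_n = −13.6 Z²/n² = −122.4/n² eV for Z = 3.
E_4 = −122.4/16 = −7.650 eV, so ionization (to E = 0) requires 7.650 eV.

7.650 eV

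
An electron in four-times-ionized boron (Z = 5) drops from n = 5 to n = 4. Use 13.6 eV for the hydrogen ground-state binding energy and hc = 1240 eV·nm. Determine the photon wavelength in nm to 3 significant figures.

162 nm

For Z = 5 the level energies scale as Z², so the effective Rydberg energy is 13.6 × 25 = 340.0 eV.
ΔE = 340.0 × (1/4² − 1/5²) = 340.0 × 0.02250 = 7.650 eV.
λ = hc/ΔE = 1240 / 7.650 = 162 nm.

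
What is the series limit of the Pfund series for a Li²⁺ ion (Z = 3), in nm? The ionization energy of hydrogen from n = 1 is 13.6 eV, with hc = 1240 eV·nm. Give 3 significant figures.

The Pfund series has lower level n_f = 5; the series limit corresponds to n_i → ∞.
ΔE_max = 13.6 × 9 / 5² = 4.896 eV.
λ_min = 1240 / 4.896 = 253 nm.

253 nm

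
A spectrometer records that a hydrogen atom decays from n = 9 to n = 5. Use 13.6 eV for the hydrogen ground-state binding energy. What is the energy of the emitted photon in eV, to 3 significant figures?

E_9 = −13.60/81 = −0.1679 eV and E_5 = −13.60/25 = −0.5440 eV.
The photon energy is |E_9 − E_5| = 0.376 eV.

0.376 eV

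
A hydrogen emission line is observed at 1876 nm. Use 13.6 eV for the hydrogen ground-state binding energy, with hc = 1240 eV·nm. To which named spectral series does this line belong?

Paschen

ΔE = 1240/1876 = 0.6610 eV.
This matches 13.6 × (1/3² − 1/4²), so n_f = 3: the Paschen series.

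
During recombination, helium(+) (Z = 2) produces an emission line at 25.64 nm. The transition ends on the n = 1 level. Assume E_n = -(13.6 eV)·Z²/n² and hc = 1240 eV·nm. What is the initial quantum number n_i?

The photon energy is ΔE = hc/λ = 1240 / 25.64 = 48.36 eV.
With Z = 2, ΔE = 54.40 × (1/n_f² − 1/n_i²), so 1/n_f² − 1/n_i² = 0.8890.
With n_f = 1: 1/n_i² = 1/1 − 0.8890 = 0.1110, so n_i ≈ 3.00.

n_i = 3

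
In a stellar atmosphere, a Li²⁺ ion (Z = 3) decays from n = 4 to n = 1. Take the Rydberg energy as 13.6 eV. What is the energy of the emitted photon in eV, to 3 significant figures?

115 eV

The Bohr energies scale as Z², so for Z = 3: E_n = −122.4/n² eV.
E_4 = −122.4/16 = −7.650 eV and E_1 = −122.4/1 = −122.4 eV.
The photon energy is |E_4 − E_1| = 115 eV.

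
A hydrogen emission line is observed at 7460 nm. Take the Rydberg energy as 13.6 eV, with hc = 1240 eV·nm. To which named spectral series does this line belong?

ΔE = 1240/7460 = 0.1662 eV.
This matches 13.6 × (1/5² − 1/6²), so n_f = 5: the Pfund series.

Pfund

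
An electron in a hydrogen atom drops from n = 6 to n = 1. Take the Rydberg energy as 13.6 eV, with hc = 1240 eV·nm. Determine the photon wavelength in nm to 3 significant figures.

ΔE = 13.60 × (1/1² − 1/6²) = 13.60 × 0.9722 = 13.22 eV.
λ = hc/ΔE = 1240 / 13.22 = 93.8 nm.
This line belongs to the Lyman series.

93.8 nm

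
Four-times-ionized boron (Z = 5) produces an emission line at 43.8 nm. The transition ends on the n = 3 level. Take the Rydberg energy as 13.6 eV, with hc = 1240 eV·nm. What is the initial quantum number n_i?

The photon energy is ΔE = hc/λ = 1240 / 43.8 = 28.31 eV.
With Z = 5, ΔE = 340.0 × (1/n_f² − 1/n_i²), so 1/n_f² − 1/n_i² = 0.08327.
With n_f = 3: 1/n_i² = 1/9 − 0.08327 = 0.02784, so n_i ≈ 5.99.

n_i = 6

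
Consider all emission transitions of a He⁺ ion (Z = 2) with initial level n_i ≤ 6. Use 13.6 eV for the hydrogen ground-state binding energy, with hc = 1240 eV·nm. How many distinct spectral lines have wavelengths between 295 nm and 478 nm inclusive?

2

Enumerate all n_i → n_f pairs with 1 ≤ n_f < n_i ≤ 6 and compute λ = 1240 / [13.6·4·(1/n_f² − 1/n_i²)].
Lines falling in [295, 478] nm: 5→3 (320.5 nm), 4→3 (468.9 nm).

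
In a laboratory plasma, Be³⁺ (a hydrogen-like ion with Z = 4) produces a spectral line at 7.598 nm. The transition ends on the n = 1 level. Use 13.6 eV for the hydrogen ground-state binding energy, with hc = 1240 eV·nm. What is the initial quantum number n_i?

The photon energy is ΔE = hc/λ = 1240 / 7.598 = 163.2 eV.
With Z = 4, ΔE = 217.6 × (1/n_f² − 1/n_i²), so 1/n_f² − 1/n_i² = 0.7500.
With n_f = 1: 1/n_i² = 1/1 − 0.7500 = 0.2500, so n_i ≈ 2.00.

n_i = 2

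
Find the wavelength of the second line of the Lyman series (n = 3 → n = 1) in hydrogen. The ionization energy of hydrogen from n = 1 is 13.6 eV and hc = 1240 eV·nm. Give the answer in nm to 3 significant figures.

The Lyman series terminates on n_f = 1; the second line has n_i = 1+2 = 3.
ΔE = 13.60 × (1/1² − 1/3²) = 12.09 eV.
λ = 1240 / 12.09 = 103 nm.

103 nm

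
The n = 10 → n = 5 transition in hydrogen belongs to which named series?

The series is set by the lower level: n_f = 5 is the Pfund series.

Pfund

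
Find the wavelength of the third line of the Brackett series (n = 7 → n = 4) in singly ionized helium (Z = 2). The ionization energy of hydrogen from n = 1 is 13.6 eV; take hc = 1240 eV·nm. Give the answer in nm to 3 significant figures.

The Brackett series terminates on n_f = 4; the third line has n_i = 4+3 = 7.
ΔE = 54.40 × (1/4² − 1/7²) = 2.290 eV.
λ = 1240 / 2.290 = 542 nm.

542 nm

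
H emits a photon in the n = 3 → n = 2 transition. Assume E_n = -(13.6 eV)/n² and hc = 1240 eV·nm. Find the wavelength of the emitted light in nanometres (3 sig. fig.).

ΔE = 13.60 × (1/2² − 1/3²) = 13.60 × 0.1389 = 1.889 eV.
λ = hc/ΔE = 1240 / 1.889 = 656 nm.
This line belongs to the Balmer series.

656 nm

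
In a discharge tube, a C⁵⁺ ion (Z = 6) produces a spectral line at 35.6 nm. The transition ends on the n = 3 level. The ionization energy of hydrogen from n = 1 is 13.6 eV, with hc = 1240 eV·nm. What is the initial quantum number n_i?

n_i = 5

The photon energy is ΔE = hc/λ = 1240 / 35.6 = 34.83 eV.
With Z = 6, ΔE = 489.6 × (1/n_f² − 1/n_i²), so 1/n_f² − 1/n_i² = 0.07114.
With n_f = 3: 1/n_i² = 1/9 − 0.07114 = 0.03997, so n_i ≈ 5.00.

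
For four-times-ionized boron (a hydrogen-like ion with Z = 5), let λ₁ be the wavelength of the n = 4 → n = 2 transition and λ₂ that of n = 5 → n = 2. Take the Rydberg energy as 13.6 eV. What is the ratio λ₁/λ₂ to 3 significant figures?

λ ∝ 1/ΔE ∝ 1/(1/n_f² − 1/n_i²), and the Z² and hc factors cancel in the ratio.
λ₁/λ₂ = (1/2² − 1/5²)/(1/2² − 1/4²) = 0.2100/0.1875 = 1.12.

1.12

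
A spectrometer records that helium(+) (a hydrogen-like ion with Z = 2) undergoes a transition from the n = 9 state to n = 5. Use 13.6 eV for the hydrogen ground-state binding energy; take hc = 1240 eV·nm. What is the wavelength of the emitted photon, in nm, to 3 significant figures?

For Z = 2 the level energies scale as Z², so the effective Rydberg energy is 13.6 × 4 = 54.40 eV.
ΔE = 54.40 × (1/5² − 1/9²) = 54.40 × 0.02765 = 1.504 eV.
λ = hc/ΔE = 1240 / 1.504 = 824 nm.

824 nm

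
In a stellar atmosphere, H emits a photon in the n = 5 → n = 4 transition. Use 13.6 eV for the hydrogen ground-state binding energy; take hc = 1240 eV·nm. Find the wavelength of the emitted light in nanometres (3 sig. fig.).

ΔE = 13.60 × (1/4² − 1/5²) = 13.60 × 0.02250 = 0.3060 eV.
λ = hc/ΔE = 1240 / 0.3060 = 4050 nm.

4050 nm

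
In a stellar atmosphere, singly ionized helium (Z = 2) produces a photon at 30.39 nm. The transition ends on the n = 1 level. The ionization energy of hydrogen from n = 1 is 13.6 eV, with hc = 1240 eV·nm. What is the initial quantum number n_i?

The photon energy is ΔE = hc/λ = 1240 / 30.39 = 40.80 eV.
With Z = 2, ΔE = 54.40 × (1/n_f² − 1/n_i²), so 1/n_f² − 1/n_i² = 0.7501.
With n_f = 1: 1/n_i² = 1/1 − 0.7501 = 0.2499, so n_i ≈ 2.00.

n_i = 2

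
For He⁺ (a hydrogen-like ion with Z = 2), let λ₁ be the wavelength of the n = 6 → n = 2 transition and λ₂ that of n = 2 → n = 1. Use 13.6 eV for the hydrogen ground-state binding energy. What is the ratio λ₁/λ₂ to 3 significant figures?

λ ∝ 1/ΔE ∝ 1/(1/n_f² − 1/n_i²), and the Z² and hc factors cancel in the ratio.
λ₁/λ₂ = (1/1² − 1/2²)/(1/2² − 1/6²) = 0.7500/0.2222 = 3.38.

3.38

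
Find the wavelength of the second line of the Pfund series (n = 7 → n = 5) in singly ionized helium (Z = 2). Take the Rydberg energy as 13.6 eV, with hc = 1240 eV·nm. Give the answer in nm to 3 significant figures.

The Pfund series terminates on n_f = 5; the second line has n_i = 5+2 = 7.
ΔE = 54.40 × (1/5² − 1/7²) = 1.066 eV.
λ = 1240 / 1.066 = 1160 nm.

1160 nm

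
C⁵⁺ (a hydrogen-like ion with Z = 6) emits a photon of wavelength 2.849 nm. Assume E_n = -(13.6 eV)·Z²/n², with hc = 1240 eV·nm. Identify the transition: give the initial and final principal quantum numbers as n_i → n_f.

n_i = 3, n_f = 1

The photon energy is ΔE = hc/λ = 1240 / 2.849 = 435.2 eV.
With Z = 6, ΔE = 489.6 × (1/n_f² − 1/n_i²), so 1/n_f² − 1/n_i² = 0.8890.
Trying n_f = 1 gives 1/n_i² = 0.1110, i.e. n_i ≈ 3; this pair matches.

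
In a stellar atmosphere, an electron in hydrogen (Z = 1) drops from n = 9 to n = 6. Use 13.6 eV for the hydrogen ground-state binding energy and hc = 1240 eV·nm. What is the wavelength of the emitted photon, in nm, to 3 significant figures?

5910 nm

ΔE = 13.60 × (1/6² − 1/9²) = 13.60 × 0.01543 = 0.2099 eV.
λ = hc/ΔE = 1240 / 0.2099 = 5910 nm.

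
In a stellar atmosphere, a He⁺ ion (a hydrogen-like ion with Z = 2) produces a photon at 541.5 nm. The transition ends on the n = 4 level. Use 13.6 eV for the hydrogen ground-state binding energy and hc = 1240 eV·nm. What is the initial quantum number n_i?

The photon energy is ΔE = hc/λ = 1240 / 541.5 = 2.290 eV.
With Z = 2, ΔE = 54.40 × (1/n_f² − 1/n_i²), so 1/n_f² − 1/n_i² = 0.04209.
With n_f = 4: 1/n_i² = 1/16 − 0.04209 = 0.02041, so n_i ≈ 7.00.

n_i = 7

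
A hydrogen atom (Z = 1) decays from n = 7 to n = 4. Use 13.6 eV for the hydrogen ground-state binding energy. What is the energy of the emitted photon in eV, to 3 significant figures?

E_7 = −13.60/49 = −0.2776 eV and E_4 = −13.60/16 = −0.8500 eV.
The photon energy is |E_7 − E_4| = 0.572 eV.

0.572 eV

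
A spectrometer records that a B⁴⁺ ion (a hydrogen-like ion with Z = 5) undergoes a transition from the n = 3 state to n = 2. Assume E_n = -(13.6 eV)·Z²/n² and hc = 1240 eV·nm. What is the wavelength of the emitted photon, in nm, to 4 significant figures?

26.26 nm

For Z = 5 the level energies scale as Z², so the effective Rydberg energy is 13.6 × 25 = 340.0 eV.
ΔE = 340.0 × (1/2² − 1/3²) = 340.0 × 0.1389 = 47.22 eV.
λ = hc/ΔE = 1240 / 47.22 = 26.26 nm.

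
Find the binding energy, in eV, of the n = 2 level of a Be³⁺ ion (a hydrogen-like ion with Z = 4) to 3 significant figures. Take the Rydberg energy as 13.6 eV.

E_n = −13.6 Z²/n² = −217.6/n² eV for Z = 4.
E_2 = −217.6/4 = −54.4 eV, so ionization (to E = 0) requires 54.4 eV.

54.4 eV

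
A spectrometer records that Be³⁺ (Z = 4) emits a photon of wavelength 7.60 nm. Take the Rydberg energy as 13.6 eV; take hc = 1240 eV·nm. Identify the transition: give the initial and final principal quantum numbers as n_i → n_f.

The photon energy is ΔE = hc/λ = 1240 / 7.60 = 163.2 eV.
With Z = 4, ΔE = 217.6 × (1/n_f² − 1/n_i²), so 1/n_f² − 1/n_i² = 0.7498.
Trying n_f = 1 gives 1/n_i² = 0.2502, i.e. n_i ≈ 2; this pair matches.

n_i = 2, n_f = 1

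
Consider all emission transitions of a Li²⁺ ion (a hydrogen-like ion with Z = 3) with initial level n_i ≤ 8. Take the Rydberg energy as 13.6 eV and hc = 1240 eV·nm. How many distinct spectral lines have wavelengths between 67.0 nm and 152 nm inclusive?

Enumerate all n_i → n_f pairs with 1 ≤ n_f < n_i ≤ 8 and compute λ = 1240 / [13.6·9·(1/n_f² − 1/n_i²)].
Lines falling in [67.0, 152] nm: 3→2 (72.94 nm), 8→3 (106.1 nm), 7→3 (111.7 nm), 6→3 (121.6 nm), 5→3 (142.5 nm).

5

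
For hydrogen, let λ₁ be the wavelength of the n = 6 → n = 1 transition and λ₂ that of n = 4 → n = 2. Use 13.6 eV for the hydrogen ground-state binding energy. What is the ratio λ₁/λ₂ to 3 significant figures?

λ ∝ 1/ΔE ∝ 1/(1/n_f² − 1/n_i²), and the Z² and hc factors cancel in the ratio.
λ₁/λ₂ = (1/2² − 1/4²)/(1/1² − 1/6²) = 0.1875/0.9722 = 0.193.

0.193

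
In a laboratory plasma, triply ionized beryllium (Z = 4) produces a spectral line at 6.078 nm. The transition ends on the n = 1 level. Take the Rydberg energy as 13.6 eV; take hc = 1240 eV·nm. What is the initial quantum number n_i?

n_i = 4

The photon energy is ΔE = hc/λ = 1240 / 6.078 = 204.0 eV.
With Z = 4, ΔE = 217.6 × (1/n_f² − 1/n_i²), so 1/n_f² − 1/n_i² = 0.9376.
With n_f = 1: 1/n_i² = 1/1 − 0.9376 = 0.06243, so n_i ≈ 4.00.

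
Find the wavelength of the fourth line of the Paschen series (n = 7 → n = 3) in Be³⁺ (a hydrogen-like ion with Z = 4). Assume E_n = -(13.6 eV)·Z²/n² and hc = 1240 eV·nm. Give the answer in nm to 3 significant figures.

The Paschen series terminates on n_f = 3; the fourth line has n_i = 3+4 = 7.
ΔE = 217.6 × (1/3² − 1/7²) = 19.74 eV.
λ = 1240 / 19.74 = 62.8 nm.

62.8 nm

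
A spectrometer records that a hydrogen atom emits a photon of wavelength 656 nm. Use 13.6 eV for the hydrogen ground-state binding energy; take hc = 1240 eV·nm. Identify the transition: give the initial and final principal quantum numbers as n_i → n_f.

The photon energy is ΔE = hc/λ = 1240 / 656 = 1.890 eV.
With Z = 1, ΔE = 13.60 × (1/n_f² − 1/n_i²), so 1/n_f² − 1/n_i² = 0.1390.
Trying n_f = 2 gives 1/n_i² = 0.1110, i.e. n_i ≈ 3; this pair matches.

n_i = 3, n_f = 2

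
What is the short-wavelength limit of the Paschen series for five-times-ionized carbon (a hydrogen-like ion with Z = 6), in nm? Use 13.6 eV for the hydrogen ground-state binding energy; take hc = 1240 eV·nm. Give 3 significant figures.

The Paschen series has lower level n_f = 3; the series limit corresponds to n_i → ∞.
ΔE_max = 13.6 × 36 / 3² = 54.40 eV.
λ_min = 1240 / 54.40 = 22.8 nm.

22.8 nm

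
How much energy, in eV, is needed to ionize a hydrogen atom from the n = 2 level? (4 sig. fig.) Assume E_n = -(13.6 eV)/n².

3.400 eV

E_2 = −13.60/4 = −3.400 eV, so ionization (to E = 0) requires 3.400 eV.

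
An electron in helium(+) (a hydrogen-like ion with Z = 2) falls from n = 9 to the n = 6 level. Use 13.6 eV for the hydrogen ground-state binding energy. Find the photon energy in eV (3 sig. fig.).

The Bohr energies scale as Z², so for Z = 2: E_n = −54.40/n² eV.
E_9 = −54.40/81 = −0.6716 eV and E_6 = −54.40/36 = −1.511 eV.
The photon energy is |E_9 − E_6| = 0.840 eV.

0.840 eV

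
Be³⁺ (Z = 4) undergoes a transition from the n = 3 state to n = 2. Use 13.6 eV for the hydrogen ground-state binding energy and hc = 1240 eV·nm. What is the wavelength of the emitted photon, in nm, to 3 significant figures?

For Z = 4 the level energies scale as Z², so the effective Rydberg energy is 13.6 × 16 = 217.6 eV.
ΔE = 217.6 × (1/2² − 1/3²) = 217.6 × 0.1389 = 30.22 eV.
λ = hc/ΔE = 1240 / 30.22 = 41.0 nm.

41.0 nm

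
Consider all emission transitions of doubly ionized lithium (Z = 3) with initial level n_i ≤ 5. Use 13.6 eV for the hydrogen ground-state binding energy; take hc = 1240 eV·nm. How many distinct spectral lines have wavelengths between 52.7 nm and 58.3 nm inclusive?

1

Enumerate all n_i → n_f pairs with 1 ≤ n_f < n_i ≤ 5 and compute λ = 1240 / [13.6·9·(1/n_f² − 1/n_i²)].
Lines falling in [52.7, 58.3] nm: 4→2 (54.03 nm).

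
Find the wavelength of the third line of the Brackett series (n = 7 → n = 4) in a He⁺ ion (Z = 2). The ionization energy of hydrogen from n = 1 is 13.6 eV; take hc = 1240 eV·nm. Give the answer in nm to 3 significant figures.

542 nm

The Brackett series terminates on n_f = 4; the third line has n_i = 4+3 = 7.
ΔE = 54.40 × (1/4² − 1/7²) = 2.290 eV.
λ = 1240 / 2.290 = 542 nm.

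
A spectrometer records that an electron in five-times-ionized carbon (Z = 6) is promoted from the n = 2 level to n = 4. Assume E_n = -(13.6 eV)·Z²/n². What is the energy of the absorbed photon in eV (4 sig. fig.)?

The Bohr energies scale as Z², so for Z = 6: E_n = −489.6/n² eV.
E_4 = −489.6/16 = −30.60 eV and E_2 = −489.6/4 = −122.4 eV.
The photon energy is |E_4 − E_2| = 91.80 eV.

91.80 eV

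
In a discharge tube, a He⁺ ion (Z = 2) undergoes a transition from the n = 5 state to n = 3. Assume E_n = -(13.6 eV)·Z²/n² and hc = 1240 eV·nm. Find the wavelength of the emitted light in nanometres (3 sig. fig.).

321 nm

For Z = 2 the level energies scale as Z², so the effective Rydberg energy is 13.6 × 4 = 54.40 eV.
ΔE = 54.40 × (1/3² − 1/5²) = 54.40 × 0.07111 = 3.868 eV.
λ = hc/ΔE = 1240 / 3.868 = 321 nm.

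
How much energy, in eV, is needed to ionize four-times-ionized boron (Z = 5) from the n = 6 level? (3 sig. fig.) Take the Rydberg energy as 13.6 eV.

9.44 eV

E_n = −13.6 Z²/n² = −340.0/n² eV for Z = 5.
E_6 = −340.0/36 = −9.44 eV, so ionization (to E = 0) requires 9.44 eV.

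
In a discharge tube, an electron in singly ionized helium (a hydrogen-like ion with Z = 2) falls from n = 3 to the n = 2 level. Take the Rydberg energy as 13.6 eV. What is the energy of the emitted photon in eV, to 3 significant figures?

7.56 eV

The Bohr energies scale as Z², so for Z = 2: E_n = −54.40/n² eV.
E_3 = −54.40/9 = −6.044 eV and E_2 = −54.40/4 = −13.60 eV.
The photon energy is |E_3 − E_2| = 7.56 eV.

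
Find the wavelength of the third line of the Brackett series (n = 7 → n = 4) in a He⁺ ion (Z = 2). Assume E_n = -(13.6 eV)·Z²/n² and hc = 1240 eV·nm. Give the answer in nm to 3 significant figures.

The Brackett series terminates on n_f = 4; the third line has n_i = 4+3 = 7.
ΔE = 54.40 × (1/4² − 1/7²) = 2.290 eV.
λ = 1240 / 2.290 = 542 nm.

542 nm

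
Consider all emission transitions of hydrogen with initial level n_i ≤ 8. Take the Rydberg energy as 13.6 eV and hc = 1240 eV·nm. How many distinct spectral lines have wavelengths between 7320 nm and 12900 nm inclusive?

Enumerate all n_i → n_f pairs with 1 ≤ n_f < n_i ≤ 8 and compute λ = 1240 / [13.6·1·(1/n_f² − 1/n_i²)].
Lines falling in [7320, 12900] nm: 6→5 (7460 nm), 8→6 (7503 nm), 7→6 (12370 nm).

3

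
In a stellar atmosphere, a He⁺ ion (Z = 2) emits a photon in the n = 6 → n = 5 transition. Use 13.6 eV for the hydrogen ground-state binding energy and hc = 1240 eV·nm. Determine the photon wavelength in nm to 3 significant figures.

1860 nm

For Z = 2 the level energies scale as Z², so the effective Rydberg energy is 13.6 × 4 = 54.40 eV.
ΔE = 54.40 × (1/5² − 1/6²) = 54.40 × 0.01222 = 0.6649 eV.
λ = hc/ΔE = 1240 / 0.6649 = 1860 nm.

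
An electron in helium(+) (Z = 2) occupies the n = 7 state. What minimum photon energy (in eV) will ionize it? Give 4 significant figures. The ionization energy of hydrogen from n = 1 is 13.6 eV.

E_n = −13.6 Z²/n² = −54.40/n² eV for Z = 2.
E_7 = −54.40/49 = −1.110 eV, so ionization (to E = 0) requires 1.110 eV.

1.110 eV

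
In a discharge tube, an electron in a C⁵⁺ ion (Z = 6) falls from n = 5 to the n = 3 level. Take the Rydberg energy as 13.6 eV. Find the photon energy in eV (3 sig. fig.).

34.8 eV

The Bohr energies scale as Z², so for Z = 6: E_n = −489.6/n² eV.
E_5 = −489.6/25 = −19.58 eV and E_3 = −489.6/9 = −54.40 eV.
The photon energy is |E_5 − E_3| = 34.8 eV.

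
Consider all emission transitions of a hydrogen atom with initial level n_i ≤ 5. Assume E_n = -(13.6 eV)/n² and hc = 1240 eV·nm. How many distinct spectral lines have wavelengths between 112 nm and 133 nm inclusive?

Enumerate all n_i → n_f pairs with 1 ≤ n_f < n_i ≤ 5 and compute λ = 1240 / [13.6·1·(1/n_f² − 1/n_i²)].
Lines falling in [112, 133] nm: 2→1 (121.6 nm).

1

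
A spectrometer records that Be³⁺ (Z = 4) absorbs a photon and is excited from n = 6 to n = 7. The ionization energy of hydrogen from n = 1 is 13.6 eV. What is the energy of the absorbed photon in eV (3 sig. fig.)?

1.60 eV

The Bohr energies scale as Z², so for Z = 4: E_n = −217.6/n² eV.
E_7 = −217.6/49 = −4.441 eV and E_6 = −217.6/36 = −6.044 eV.
The photon energy is |E_7 − E_6| = 1.60 eV.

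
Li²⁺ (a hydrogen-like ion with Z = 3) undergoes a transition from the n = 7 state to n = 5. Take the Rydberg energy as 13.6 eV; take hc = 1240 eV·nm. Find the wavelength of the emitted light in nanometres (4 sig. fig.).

For Z = 3 the level energies scale as Z², so the effective Rydberg energy is 13.6 × 9 = 122.4 eV.
ΔE = 122.4 × (1/5² − 1/7²) = 122.4 × 0.01959 = 2.398 eV.
λ = hc/ΔE = 1240 / 2.398 = 517.1 nm.

517.1 nm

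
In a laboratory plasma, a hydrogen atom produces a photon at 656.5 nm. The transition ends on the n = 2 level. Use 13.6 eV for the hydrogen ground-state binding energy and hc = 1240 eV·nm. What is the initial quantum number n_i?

n_i = 3

The photon energy is ΔE = hc/λ = 1240 / 656.5 = 1.889 eV.
With Z = 1, ΔE = 13.60 × (1/n_f² − 1/n_i²), so 1/n_f² − 1/n_i² = 0.1389.
With n_f = 2: 1/n_i² = 1/4 − 0.1389 = 0.1111, so n_i ≈ 3.00.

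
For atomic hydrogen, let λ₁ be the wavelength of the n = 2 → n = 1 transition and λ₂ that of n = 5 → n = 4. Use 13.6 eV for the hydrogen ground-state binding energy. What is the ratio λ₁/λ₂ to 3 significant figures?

λ ∝ 1/ΔE ∝ 1/(1/n_f² − 1/n_i²), and the Z² and hc factors cancel in the ratio.
λ₁/λ₂ = (1/4² − 1/5²)/(1/1² − 1/2²) = 0.02250/0.7500 = 0.0300.

0.0300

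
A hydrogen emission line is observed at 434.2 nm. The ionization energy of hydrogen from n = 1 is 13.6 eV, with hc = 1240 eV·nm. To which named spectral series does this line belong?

ΔE = 1240/434.2 = 2.856 eV.
This matches 13.6 × (1/2² − 1/5²), so n_f = 2: the Balmer series.

Balmer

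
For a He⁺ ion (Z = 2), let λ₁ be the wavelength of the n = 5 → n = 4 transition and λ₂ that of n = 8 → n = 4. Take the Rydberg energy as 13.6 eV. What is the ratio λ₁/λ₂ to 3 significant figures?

λ ∝ 1/ΔE ∝ 1/(1/n_f² − 1/n_i²), and the Z² and hc factors cancel in the ratio.
λ₁/λ₂ = (1/4² − 1/8²)/(1/4² − 1/5²) = 0.04688/0.02250 = 2.08.

2.08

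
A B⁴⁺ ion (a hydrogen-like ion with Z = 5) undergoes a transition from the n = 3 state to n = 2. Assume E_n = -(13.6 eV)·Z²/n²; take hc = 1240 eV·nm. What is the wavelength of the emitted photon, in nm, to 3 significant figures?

26.3 nm

For Z = 5 the level energies scale as Z², so the effective Rydberg energy is 13.6 × 25 = 340.0 eV.
ΔE = 340.0 × (1/2² − 1/3²) = 340.0 × 0.1389 = 47.22 eV.
λ = hc/ΔE = 1240 / 47.22 = 26.3 nm.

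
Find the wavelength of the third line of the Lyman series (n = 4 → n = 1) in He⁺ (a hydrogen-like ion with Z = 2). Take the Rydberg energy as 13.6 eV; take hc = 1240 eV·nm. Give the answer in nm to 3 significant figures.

24.3 nm

The Lyman series terminates on n_f = 1; the third line has n_i = 1+3 = 4.
ΔE = 54.40 × (1/1² − 1/4²) = 51.00 eV.
λ = 1240 / 51.00 = 24.3 nm.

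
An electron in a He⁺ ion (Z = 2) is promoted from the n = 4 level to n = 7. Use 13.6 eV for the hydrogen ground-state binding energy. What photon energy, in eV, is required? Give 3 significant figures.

The Bohr energies scale as Z², so for Z = 2: E_n = −54.40/n² eV.
E_7 = −54.40/49 = −1.110 eV and E_4 = −54.40/16 = −3.400 eV.
The photon energy is |E_7 − E_4| = 2.29 eV.

2.29 eV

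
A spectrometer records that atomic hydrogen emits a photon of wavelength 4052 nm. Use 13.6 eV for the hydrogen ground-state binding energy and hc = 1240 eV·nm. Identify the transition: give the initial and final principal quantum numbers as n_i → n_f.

n_i = 5, n_f = 4

The photon energy is ΔE = hc/λ = 1240 / 4052 = 0.3060 eV.
With Z = 1, ΔE = 13.60 × (1/n_f² − 1/n_i²), so 1/n_f² − 1/n_i² = 0.02250.
Trying n_f = 4 gives 1/n_i² = 0.04000, i.e. n_i ≈ 5; this pair matches.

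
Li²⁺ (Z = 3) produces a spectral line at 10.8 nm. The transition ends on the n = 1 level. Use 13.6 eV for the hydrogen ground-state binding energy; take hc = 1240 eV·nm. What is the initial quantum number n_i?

n_i = 4

The photon energy is ΔE = hc/λ = 1240 / 10.8 = 114.8 eV.
With Z = 3, ΔE = 122.4 × (1/n_f² − 1/n_i²), so 1/n_f² − 1/n_i² = 0.9380.
With n_f = 1: 1/n_i² = 1/1 − 0.9380 = 0.06197, so n_i ≈ 4.02.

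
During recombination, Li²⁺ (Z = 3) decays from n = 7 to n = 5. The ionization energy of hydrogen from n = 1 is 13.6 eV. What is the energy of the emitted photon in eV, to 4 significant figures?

The Bohr energies scale as Z², so for Z = 3: E_n = −122.4/n² eV.
E_7 = −122.4/49 = −2.498 eV and E_5 = −122.4/25 = −4.896 eV.
The photon energy is |E_7 − E_5| = 2.398 eV.

2.398 eV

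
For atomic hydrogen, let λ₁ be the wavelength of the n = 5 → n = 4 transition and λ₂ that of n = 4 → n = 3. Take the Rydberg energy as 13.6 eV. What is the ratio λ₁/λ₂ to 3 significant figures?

λ ∝ 1/ΔE ∝ 1/(1/n_f² − 1/n_i²), and the Z² and hc factors cancel in the ratio.
λ₁/λ₂ = (1/3² − 1/4²)/(1/4² − 1/5²) = 0.04861/0.02250 = 2.16.

2.16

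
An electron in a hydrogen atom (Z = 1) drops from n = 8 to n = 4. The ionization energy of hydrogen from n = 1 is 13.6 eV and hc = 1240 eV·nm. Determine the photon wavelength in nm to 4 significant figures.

ΔE = 13.60 × (1/4² − 1/8²) = 13.60 × 0.04688 = 0.6375 eV.
λ = hc/ΔE = 1240 / 0.6375 = 1945 nm.
This line belongs to the Brackett series.

1945 nm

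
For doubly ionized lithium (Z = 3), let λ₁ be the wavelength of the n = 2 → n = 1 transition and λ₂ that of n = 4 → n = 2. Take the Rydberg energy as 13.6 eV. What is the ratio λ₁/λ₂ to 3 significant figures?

λ ∝ 1/ΔE ∝ 1/(1/n_f² − 1/n_i²), and the Z² and hc factors cancel in the ratio.
λ₁/λ₂ = (1/2² − 1/4²)/(1/1² − 1/2²) = 0.1875/0.7500 = 0.250.

0.250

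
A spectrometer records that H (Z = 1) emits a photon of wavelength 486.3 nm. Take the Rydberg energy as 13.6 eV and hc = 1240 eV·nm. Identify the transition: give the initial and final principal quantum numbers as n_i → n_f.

n_i = 4, n_f = 2

The photon energy is ΔE = hc/λ = 1240 / 486.3 = 2.550 eV.
With Z = 1, ΔE = 13.60 × (1/n_f² − 1/n_i²), so 1/n_f² − 1/n_i² = 0.1875.
Trying n_f = 2 gives 1/n_i² = 0.06251, i.e. n_i ≈ 4; this pair matches.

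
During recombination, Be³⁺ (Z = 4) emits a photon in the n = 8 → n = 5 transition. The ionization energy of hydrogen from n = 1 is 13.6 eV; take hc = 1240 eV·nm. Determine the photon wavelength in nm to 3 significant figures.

234 nm

For Z = 4 the level energies scale as Z², so the effective Rydberg energy is 13.6 × 16 = 217.6 eV.
ΔE = 217.6 × (1/5² − 1/8²) = 217.6 × 0.02438 = 5.304 eV.
λ = hc/ΔE = 1240 / 5.304 = 234 nm.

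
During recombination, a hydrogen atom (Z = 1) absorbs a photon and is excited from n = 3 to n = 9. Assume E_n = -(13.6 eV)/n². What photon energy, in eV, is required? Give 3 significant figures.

E_9 = −13.60/81 = −0.1679 eV and E_3 = −13.60/9 = −1.511 eV.
The photon energy is |E_9 − E_3| = 1.34 eV.

1.34 eV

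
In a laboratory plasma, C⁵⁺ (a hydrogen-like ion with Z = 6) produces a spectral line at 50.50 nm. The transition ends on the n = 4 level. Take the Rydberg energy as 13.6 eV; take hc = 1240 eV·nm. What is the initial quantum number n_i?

The photon energy is ΔE = hc/λ = 1240 / 50.50 = 24.55 eV.
With Z = 6, ΔE = 489.6 × (1/n_f² − 1/n_i²), so 1/n_f² − 1/n_i² = 0.05015.
With n_f = 4: 1/n_i² = 1/16 − 0.05015 = 0.01235, so n_i ≈ 9.00.

n_i = 9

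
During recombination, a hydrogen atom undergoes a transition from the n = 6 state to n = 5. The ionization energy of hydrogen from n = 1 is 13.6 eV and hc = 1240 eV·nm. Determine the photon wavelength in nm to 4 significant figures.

7460 nm

ΔE = 13.60 × (1/5² − 1/6²) = 13.60 × 0.01222 = 0.1662 eV.
λ = hc/ΔE = 1240 / 0.1662 = 7460 nm.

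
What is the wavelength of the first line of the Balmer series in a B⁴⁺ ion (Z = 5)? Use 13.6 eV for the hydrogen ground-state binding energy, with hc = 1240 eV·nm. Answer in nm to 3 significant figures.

The Balmer series terminates on n_f = 2; the first line has n_i = 2+1 = 3.
ΔE = 340.0 × (1/2² − 1/3²) = 47.22 eV.
λ = 1240 / 47.22 = 26.3 nm.

26.3 nm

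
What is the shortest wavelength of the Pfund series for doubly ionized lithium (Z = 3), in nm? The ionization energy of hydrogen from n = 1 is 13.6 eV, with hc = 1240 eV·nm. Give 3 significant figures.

The Pfund series has lower level n_f = 5; the series limit corresponds to n_i → ∞.
ΔE_max = 13.6 × 9 / 5² = 4.896 eV.
λ_min = 1240 / 4.896 = 253 nm.

253 nm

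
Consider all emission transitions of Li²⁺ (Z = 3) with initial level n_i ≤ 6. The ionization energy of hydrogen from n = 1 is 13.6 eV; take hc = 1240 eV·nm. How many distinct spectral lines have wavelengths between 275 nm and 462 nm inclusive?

Enumerate all n_i → n_f pairs with 1 ≤ n_f < n_i ≤ 6 and compute λ = 1240 / [13.6·9·(1/n_f² − 1/n_i²)].
Lines falling in [275, 462] nm: 6→4 (291.8 nm), 5→4 (450.3 nm).

2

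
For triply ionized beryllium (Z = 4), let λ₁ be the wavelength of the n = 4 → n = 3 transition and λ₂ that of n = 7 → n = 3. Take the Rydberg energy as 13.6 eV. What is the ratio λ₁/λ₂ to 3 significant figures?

λ ∝ 1/ΔE ∝ 1/(1/n_f² − 1/n_i²), and the Z² and hc factors cancel in the ratio.
λ₁/λ₂ = (1/3² − 1/7²)/(1/3² − 1/4²) = 0.09070/0.04861 = 1.87.

1.87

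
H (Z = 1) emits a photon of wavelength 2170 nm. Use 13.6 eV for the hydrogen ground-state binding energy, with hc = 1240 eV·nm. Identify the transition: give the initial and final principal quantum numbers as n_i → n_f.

n_i = 7, n_f = 4

The photon energy is ΔE = hc/λ = 1240 / 2170 = 0.5714 eV.
With Z = 1, ΔE = 13.60 × (1/n_f² − 1/n_i²), so 1/n_f² − 1/n_i² = 0.04202.
Trying n_f = 4 gives 1/n_i² = 0.02048, i.e. n_i ≈ 7; this pair matches.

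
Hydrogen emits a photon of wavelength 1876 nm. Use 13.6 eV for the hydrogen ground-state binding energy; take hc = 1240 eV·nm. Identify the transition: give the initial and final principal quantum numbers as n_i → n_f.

n_i = 4, n_f = 3

The photon energy is ΔE = hc/λ = 1240 / 1876 = 0.6610 eV.
With Z = 1, ΔE = 13.60 × (1/n_f² − 1/n_i²), so 1/n_f² − 1/n_i² = 0.04860.
Trying n_f = 3 gives 1/n_i² = 0.06251, i.e. n_i ≈ 4; this pair matches.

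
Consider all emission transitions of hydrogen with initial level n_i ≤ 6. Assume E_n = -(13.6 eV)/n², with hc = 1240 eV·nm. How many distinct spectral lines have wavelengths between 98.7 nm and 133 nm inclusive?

Enumerate all n_i → n_f pairs with 1 ≤ n_f < n_i ≤ 6 and compute λ = 1240 / [13.6·1·(1/n_f² − 1/n_i²)].
Lines falling in [98.7, 133] nm: 3→1 (102.6 nm), 2→1 (121.6 nm).

2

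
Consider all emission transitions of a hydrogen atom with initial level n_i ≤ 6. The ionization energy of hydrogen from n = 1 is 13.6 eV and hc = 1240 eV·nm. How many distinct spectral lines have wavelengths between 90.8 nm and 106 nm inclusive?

Enumerate all n_i → n_f pairs with 1 ≤ n_f < n_i ≤ 6 and compute λ = 1240 / [13.6·1·(1/n_f² − 1/n_i²)].
Lines falling in [90.8, 106] nm: 6→1 (93.78 nm), 5→1 (94.98 nm), 4→1 (97.25 nm), 3→1 (102.6 nm).

4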